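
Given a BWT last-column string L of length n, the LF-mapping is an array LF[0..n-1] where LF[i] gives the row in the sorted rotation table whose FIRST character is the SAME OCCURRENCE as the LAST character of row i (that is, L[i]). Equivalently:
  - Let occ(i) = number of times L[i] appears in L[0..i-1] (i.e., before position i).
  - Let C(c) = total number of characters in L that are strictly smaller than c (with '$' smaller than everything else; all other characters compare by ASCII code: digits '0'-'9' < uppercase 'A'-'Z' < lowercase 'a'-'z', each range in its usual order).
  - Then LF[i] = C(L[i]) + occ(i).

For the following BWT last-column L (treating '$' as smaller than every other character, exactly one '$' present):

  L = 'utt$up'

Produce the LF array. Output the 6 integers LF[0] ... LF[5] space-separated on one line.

Char counts: '$':1, 'p':1, 't':2, 'u':2
C (first-col start): C('$')=0, C('p')=1, C('t')=2, C('u')=4
L[0]='u': occ=0, LF[0]=C('u')+0=4+0=4
L[1]='t': occ=0, LF[1]=C('t')+0=2+0=2
L[2]='t': occ=1, LF[2]=C('t')+1=2+1=3
L[3]='$': occ=0, LF[3]=C('$')+0=0+0=0
L[4]='u': occ=1, LF[4]=C('u')+1=4+1=5
L[5]='p': occ=0, LF[5]=C('p')+0=1+0=1

Answer: 4 2 3 0 5 1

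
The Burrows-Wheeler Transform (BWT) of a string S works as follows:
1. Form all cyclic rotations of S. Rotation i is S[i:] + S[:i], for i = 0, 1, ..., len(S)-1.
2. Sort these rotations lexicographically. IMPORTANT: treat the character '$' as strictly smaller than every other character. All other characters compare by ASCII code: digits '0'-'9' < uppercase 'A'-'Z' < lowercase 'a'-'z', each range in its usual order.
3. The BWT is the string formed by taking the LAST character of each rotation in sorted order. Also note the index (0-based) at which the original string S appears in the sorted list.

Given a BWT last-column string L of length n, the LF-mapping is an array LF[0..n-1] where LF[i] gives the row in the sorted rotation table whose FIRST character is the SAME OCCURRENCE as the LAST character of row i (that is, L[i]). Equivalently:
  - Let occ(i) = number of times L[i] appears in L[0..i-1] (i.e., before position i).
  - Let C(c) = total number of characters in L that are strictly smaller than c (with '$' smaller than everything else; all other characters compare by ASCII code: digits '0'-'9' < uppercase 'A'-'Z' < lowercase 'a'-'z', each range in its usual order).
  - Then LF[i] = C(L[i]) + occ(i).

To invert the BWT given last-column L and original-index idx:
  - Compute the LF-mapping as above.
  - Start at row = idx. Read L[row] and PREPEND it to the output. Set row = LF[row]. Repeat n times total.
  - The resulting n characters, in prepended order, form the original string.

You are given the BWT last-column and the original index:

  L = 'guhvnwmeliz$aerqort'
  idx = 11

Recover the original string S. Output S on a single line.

LF mapping: 4 15 5 16 9 17 8 2 7 6 18 0 1 3 12 11 10 13 14
Walk LF starting at row 11, prepending L[row]:
  step 1: row=11, L[11]='$', prepend. Next row=LF[11]=0
  step 2: row=0, L[0]='g', prepend. Next row=LF[0]=4
  step 3: row=4, L[4]='n', prepend. Next row=LF[4]=9
  step 4: row=9, L[9]='i', prepend. Next row=LF[9]=6
  step 5: row=6, L[6]='m', prepend. Next row=LF[6]=8
  step 6: row=8, L[8]='l', prepend. Next row=LF[8]=7
  step 7: row=7, L[7]='e', prepend. Next row=LF[7]=2
  step 8: row=2, L[2]='h', prepend. Next row=LF[2]=5
  step 9: row=5, L[5]='w', prepend. Next row=LF[5]=17
  step 10: row=17, L[17]='r', prepend. Next row=LF[17]=13
  step 11: row=13, L[13]='e', prepend. Next row=LF[13]=3
  step 12: row=3, L[3]='v', prepend. Next row=LF[3]=16
  step 13: row=16, L[16]='o', prepend. Next row=LF[16]=10
  step 14: row=10, L[10]='z', prepend. Next row=LF[10]=18
  step 15: row=18, L[18]='t', prepend. Next row=LF[18]=14
  step 16: row=14, L[14]='r', prepend. Next row=LF[14]=12
  step 17: row=12, L[12]='a', prepend. Next row=LF[12]=1
  step 18: row=1, L[1]='u', prepend. Next row=LF[1]=15
  step 19: row=15, L[15]='q', prepend. Next row=LF[15]=11
Reversed output: quartzoverwhelming$

Answer: quartzoverwhelming$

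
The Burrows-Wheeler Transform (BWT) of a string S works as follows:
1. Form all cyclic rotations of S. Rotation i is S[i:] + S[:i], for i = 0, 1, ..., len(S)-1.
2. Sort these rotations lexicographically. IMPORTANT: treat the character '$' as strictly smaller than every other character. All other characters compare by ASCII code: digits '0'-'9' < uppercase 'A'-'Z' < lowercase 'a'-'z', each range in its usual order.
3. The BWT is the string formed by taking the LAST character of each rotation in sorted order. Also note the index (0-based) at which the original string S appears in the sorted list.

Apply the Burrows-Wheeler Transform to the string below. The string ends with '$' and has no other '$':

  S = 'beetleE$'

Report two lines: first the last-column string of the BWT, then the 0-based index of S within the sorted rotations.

Answer: Ee$lbete
2

Derivation:
All 8 rotations (rotation i = S[i:]+S[:i]):
  rot[0] = beetleE$
  rot[1] = eetleE$b
  rot[2] = etleE$be
  rot[3] = tleE$bee
  rot[4] = leE$beet
  rot[5] = eE$beetl
  rot[6] = E$beetle
  rot[7] = $beetleE
Sorted (with $ < everything):
  sorted[0] = $beetleE  (last char: 'E')
  sorted[1] = E$beetle  (last char: 'e')
  sorted[2] = beetleE$  (last char: '$')
  sorted[3] = eE$beetl  (last char: 'l')
  sorted[4] = eetleE$b  (last char: 'b')
  sorted[5] = etleE$be  (last char: 'e')
  sorted[6] = leE$beet  (last char: 't')
  sorted[7] = tleE$bee  (last char: 'e')
Last column: Ee$lbete
Original string S is at sorted index 2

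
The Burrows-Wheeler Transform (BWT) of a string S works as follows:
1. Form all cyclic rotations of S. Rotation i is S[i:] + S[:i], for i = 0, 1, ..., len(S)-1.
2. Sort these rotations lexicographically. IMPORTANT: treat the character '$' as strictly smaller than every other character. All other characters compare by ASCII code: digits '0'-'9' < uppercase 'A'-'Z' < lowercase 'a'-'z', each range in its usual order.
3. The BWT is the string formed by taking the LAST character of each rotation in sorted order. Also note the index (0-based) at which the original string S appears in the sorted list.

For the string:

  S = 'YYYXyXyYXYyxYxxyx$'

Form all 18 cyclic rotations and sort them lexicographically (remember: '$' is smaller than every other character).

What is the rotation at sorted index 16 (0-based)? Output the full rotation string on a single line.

Answer: yx$YYYXyXyYXYyxYxx

Derivation:
All 18 rotations (rotation i = S[i:]+S[:i]):
  rot[0] = YYYXyXyYXYyxYxxyx$
  rot[1] = YYXyXyYXYyxYxxyx$Y
  rot[2] = YXyXyYXYyxYxxyx$YY
  rot[3] = XyXyYXYyxYxxyx$YYY
  rot[4] = yXyYXYyxYxxyx$YYYX
  rot[5] = XyYXYyxYxxyx$YYYXy
  rot[6] = yYXYyxYxxyx$YYYXyX
  rot[7] = YXYyxYxxyx$YYYXyXy
  rot[8] = XYyxYxxyx$YYYXyXyY
  rot[9] = YyxYxxyx$YYYXyXyYX
  rot[10] = yxYxxyx$YYYXyXyYXY
  rot[11] = xYxxyx$YYYXyXyYXYy
  rot[12] = Yxxyx$YYYXyXyYXYyx
  rot[13] = xxyx$YYYXyXyYXYyxY
  rot[14] = xyx$YYYXyXyYXYyxYx
  rot[15] = yx$YYYXyXyYXYyxYxx
  rot[16] = x$YYYXyXyYXYyxYxxy
  rot[17] = $YYYXyXyYXYyxYxxyx
Sorted (with $ < everything):
  sorted[0] = $YYYXyXyYXYyxYxxyx
  sorted[1] = XYyxYxxyx$YYYXyXyY
  sorted[2] = XyXyYXYyxYxxyx$YYY
  sorted[3] = XyYXYyxYxxyx$YYYXy
  sorted[4] = YXYyxYxxyx$YYYXyXy
  sorted[5] = YXyXyYXYyxYxxyx$YY
  sorted[6] = YYXyXyYXYyxYxxyx$Y
  sorted[7] = YYYXyXyYXYyxYxxyx$
  sorted[8] = Yxxyx$YYYXyXyYXYyx
  sorted[9] = YyxYxxyx$YYYXyXyYX
  sorted[10] = x$YYYXyXyYXYyxYxxy
  sorted[11] = xYxxyx$YYYXyXyYXYy
  sorted[12] = xxyx$YYYXyXyYXYyxY
  sorted[13] = xyx$YYYXyXyYXYyxYx
  sorted[14] = yXyYXYyxYxxyx$YYYX
  sorted[15] = yYXYyxYxxyx$YYYXyX
  sorted[16] = yx$YYYXyXyYXYyxYxx
  sorted[17] = yxYxxyx$YYYXyXyYXY
sorted[16] = yx$YYYXyXyYXYyxYxx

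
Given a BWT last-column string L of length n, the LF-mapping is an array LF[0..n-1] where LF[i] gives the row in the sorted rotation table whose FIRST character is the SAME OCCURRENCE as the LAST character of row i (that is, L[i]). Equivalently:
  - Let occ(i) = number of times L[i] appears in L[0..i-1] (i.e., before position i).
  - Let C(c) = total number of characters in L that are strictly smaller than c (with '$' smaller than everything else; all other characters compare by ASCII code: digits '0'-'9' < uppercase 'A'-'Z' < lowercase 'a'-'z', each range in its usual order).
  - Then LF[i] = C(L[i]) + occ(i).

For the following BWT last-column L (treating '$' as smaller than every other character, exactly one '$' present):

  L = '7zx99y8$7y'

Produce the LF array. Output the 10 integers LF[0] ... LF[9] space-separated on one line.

Char counts: '$':1, '7':2, '8':1, '9':2, 'x':1, 'y':2, 'z':1
C (first-col start): C('$')=0, C('7')=1, C('8')=3, C('9')=4, C('x')=6, C('y')=7, C('z')=9
L[0]='7': occ=0, LF[0]=C('7')+0=1+0=1
L[1]='z': occ=0, LF[1]=C('z')+0=9+0=9
L[2]='x': occ=0, LF[2]=C('x')+0=6+0=6
L[3]='9': occ=0, LF[3]=C('9')+0=4+0=4
L[4]='9': occ=1, LF[4]=C('9')+1=4+1=5
L[5]='y': occ=0, LF[5]=C('y')+0=7+0=7
L[6]='8': occ=0, LF[6]=C('8')+0=3+0=3
L[7]='$': occ=0, LF[7]=C('$')+0=0+0=0
L[8]='7': occ=1, LF[8]=C('7')+1=1+1=2
L[9]='y': occ=1, LF[9]=C('y')+1=7+1=8

Answer: 1 9 6 4 5 7 3 0 2 8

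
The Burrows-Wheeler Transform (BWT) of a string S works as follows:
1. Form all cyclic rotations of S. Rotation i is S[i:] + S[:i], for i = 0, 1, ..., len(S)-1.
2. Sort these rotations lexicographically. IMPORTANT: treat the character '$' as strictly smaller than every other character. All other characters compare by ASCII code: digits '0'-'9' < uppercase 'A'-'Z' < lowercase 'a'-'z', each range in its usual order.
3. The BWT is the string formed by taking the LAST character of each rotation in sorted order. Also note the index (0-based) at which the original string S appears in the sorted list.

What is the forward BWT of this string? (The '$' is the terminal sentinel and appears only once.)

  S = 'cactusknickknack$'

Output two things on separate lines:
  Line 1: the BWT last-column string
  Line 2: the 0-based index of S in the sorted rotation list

Answer: knc$aiancckskkuct
3

Derivation:
All 17 rotations (rotation i = S[i:]+S[:i]):
  rot[0] = cactusknickknack$
  rot[1] = actusknickknack$c
  rot[2] = ctusknickknack$ca
  rot[3] = tusknickknack$cac
  rot[4] = usknickknack$cact
  rot[5] = sknickknack$cactu
  rot[6] = knickknack$cactus
  rot[7] = nickknack$cactusk
  rot[8] = ickknack$cactuskn
  rot[9] = ckknack$cactuskni
  rot[10] = kknack$cactusknic
  rot[11] = knack$cactusknick
  rot[12] = nack$cactusknickk
  rot[13] = ack$cactusknickkn
  rot[14] = ck$cactusknickkna
  rot[15] = k$cactusknickknac
  rot[16] = $cactusknickknack
Sorted (with $ < everything):
  sorted[0] = $cactusknickknack  (last char: 'k')
  sorted[1] = ack$cactusknickkn  (last char: 'n')
  sorted[2] = actusknickknack$c  (last char: 'c')
  sorted[3] = cactusknickknack$  (last char: '$')
  sorted[4] = ck$cactusknickkna  (last char: 'a')
  sorted[5] = ckknack$cactuskni  (last char: 'i')
  sorted[6] = ctusknickknack$ca  (last char: 'a')
  sorted[7] = ickknack$cactuskn  (last char: 'n')
  sorted[8] = k$cactusknickknac  (last char: 'c')
  sorted[9] = kknack$cactusknic  (last char: 'c')
  sorted[10] = knack$cactusknick  (last char: 'k')
  sorted[11] = knickknack$cactus  (last char: 's')
  sorted[12] = nack$cactusknickk  (last char: 'k')
  sorted[13] = nickknack$cactusk  (last char: 'k')
  sorted[14] = sknickknack$cactu  (last char: 'u')
  sorted[15] = tusknickknack$cac  (last char: 'c')
  sorted[16] = usknickknack$cact  (last char: 't')
Last column: knc$aiancckskkuct
Original string S is at sorted index 3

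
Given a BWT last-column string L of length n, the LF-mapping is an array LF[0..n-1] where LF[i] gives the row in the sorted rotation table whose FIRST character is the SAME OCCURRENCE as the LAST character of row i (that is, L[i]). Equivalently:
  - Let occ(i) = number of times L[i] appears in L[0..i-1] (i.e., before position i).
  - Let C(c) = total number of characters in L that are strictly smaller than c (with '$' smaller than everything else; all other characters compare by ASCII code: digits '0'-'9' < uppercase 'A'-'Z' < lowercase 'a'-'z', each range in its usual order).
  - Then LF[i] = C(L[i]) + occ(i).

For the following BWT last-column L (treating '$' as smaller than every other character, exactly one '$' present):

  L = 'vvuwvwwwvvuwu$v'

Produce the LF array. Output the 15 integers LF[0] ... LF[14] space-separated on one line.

Answer: 4 5 1 10 6 11 12 13 7 8 2 14 3 0 9

Derivation:
Char counts: '$':1, 'u':3, 'v':6, 'w':5
C (first-col start): C('$')=0, C('u')=1, C('v')=4, C('w')=10
L[0]='v': occ=0, LF[0]=C('v')+0=4+0=4
L[1]='v': occ=1, LF[1]=C('v')+1=4+1=5
L[2]='u': occ=0, LF[2]=C('u')+0=1+0=1
L[3]='w': occ=0, LF[3]=C('w')+0=10+0=10
L[4]='v': occ=2, LF[4]=C('v')+2=4+2=6
L[5]='w': occ=1, LF[5]=C('w')+1=10+1=11
L[6]='w': occ=2, LF[6]=C('w')+2=10+2=12
L[7]='w': occ=3, LF[7]=C('w')+3=10+3=13
L[8]='v': occ=3, LF[8]=C('v')+3=4+3=7
L[9]='v': occ=4, LF[9]=C('v')+4=4+4=8
L[10]='u': occ=1, LF[10]=C('u')+1=1+1=2
L[11]='w': occ=4, LF[11]=C('w')+4=10+4=14
L[12]='u': occ=2, LF[12]=C('u')+2=1+2=3
L[13]='$': occ=0, LF[13]=C('$')+0=0+0=0
L[14]='v': occ=5, LF[14]=C('v')+5=4+5=9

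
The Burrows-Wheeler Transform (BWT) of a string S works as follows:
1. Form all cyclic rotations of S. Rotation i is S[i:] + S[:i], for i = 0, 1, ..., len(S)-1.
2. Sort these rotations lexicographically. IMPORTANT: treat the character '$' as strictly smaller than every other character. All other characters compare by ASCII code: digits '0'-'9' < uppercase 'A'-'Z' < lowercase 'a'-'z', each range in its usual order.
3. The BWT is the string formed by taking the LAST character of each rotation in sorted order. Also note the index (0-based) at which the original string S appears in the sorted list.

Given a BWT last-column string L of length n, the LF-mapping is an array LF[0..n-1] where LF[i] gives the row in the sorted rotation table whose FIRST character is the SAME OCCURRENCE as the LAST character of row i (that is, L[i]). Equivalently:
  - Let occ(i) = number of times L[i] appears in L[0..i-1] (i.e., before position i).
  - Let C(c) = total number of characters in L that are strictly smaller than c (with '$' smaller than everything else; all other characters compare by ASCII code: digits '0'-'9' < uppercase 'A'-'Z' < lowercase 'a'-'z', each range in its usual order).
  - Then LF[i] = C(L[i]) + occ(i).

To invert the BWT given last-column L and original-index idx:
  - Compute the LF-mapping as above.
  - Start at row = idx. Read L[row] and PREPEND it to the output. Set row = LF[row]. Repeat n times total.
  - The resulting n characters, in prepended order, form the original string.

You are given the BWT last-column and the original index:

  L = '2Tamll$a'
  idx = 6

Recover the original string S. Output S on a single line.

LF mapping: 1 2 3 7 5 6 0 4
Walk LF starting at row 6, prepending L[row]:
  step 1: row=6, L[6]='$', prepend. Next row=LF[6]=0
  step 2: row=0, L[0]='2', prepend. Next row=LF[0]=1
  step 3: row=1, L[1]='T', prepend. Next row=LF[1]=2
  step 4: row=2, L[2]='a', prepend. Next row=LF[2]=3
  step 5: row=3, L[3]='m', prepend. Next row=LF[3]=7
  step 6: row=7, L[7]='a', prepend. Next row=LF[7]=4
  step 7: row=4, L[4]='l', prepend. Next row=LF[4]=5
  step 8: row=5, L[5]='l', prepend. Next row=LF[5]=6
Reversed output: llamaT2$

Answer: llamaT2$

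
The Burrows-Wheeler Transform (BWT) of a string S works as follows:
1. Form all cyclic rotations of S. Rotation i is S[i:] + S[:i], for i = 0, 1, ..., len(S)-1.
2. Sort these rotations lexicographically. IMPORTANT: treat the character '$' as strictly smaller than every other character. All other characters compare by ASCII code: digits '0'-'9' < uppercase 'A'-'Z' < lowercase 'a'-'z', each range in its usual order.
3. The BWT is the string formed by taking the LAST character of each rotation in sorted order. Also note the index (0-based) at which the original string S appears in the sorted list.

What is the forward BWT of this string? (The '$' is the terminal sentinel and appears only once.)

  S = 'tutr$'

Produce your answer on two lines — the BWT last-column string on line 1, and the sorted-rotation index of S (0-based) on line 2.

Answer: rtu$t
3

Derivation:
All 5 rotations (rotation i = S[i:]+S[:i]):
  rot[0] = tutr$
  rot[1] = utr$t
  rot[2] = tr$tu
  rot[3] = r$tut
  rot[4] = $tutr
Sorted (with $ < everything):
  sorted[0] = $tutr  (last char: 'r')
  sorted[1] = r$tut  (last char: 't')
  sorted[2] = tr$tu  (last char: 'u')
  sorted[3] = tutr$  (last char: '$')
  sorted[4] = utr$t  (last char: 't')
Last column: rtu$t
Original string S is at sorted index 3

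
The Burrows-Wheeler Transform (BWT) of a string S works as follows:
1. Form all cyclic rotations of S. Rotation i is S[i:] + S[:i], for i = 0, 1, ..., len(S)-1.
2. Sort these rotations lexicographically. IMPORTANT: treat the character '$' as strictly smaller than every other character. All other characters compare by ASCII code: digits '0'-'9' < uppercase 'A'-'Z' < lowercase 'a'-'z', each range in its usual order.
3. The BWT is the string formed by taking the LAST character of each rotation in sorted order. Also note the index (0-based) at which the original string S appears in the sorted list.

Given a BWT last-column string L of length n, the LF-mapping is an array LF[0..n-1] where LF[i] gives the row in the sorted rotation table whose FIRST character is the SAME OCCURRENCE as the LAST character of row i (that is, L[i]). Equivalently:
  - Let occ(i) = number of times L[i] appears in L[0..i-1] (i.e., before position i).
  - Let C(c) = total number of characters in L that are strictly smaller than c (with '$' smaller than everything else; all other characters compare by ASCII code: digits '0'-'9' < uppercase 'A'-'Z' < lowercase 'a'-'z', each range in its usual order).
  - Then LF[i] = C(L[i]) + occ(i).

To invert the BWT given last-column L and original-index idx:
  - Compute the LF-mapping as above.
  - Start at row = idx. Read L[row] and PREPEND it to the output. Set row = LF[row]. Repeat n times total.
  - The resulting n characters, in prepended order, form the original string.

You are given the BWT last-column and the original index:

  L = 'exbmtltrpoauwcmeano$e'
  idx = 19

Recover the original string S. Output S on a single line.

LF mapping: 5 20 3 9 16 8 17 15 14 12 1 18 19 4 10 6 2 11 13 0 7
Walk LF starting at row 19, prepending L[row]:
  step 1: row=19, L[19]='$', prepend. Next row=LF[19]=0
  step 2: row=0, L[0]='e', prepend. Next row=LF[0]=5
  step 3: row=5, L[5]='l', prepend. Next row=LF[5]=8
  step 4: row=8, L[8]='p', prepend. Next row=LF[8]=14
  step 5: row=14, L[14]='m', prepend. Next row=LF[14]=10
  step 6: row=10, L[10]='a', prepend. Next row=LF[10]=1
  step 7: row=1, L[1]='x', prepend. Next row=LF[1]=20
  step 8: row=20, L[20]='e', prepend. Next row=LF[20]=7
  step 9: row=7, L[7]='r', prepend. Next row=LF[7]=15
  step 10: row=15, L[15]='e', prepend. Next row=LF[15]=6
  step 11: row=6, L[6]='t', prepend. Next row=LF[6]=17
  step 12: row=17, L[17]='n', prepend. Next row=LF[17]=11
  step 13: row=11, L[11]='u', prepend. Next row=LF[11]=18
  step 14: row=18, L[18]='o', prepend. Next row=LF[18]=13
  step 15: row=13, L[13]='c', prepend. Next row=LF[13]=4
  step 16: row=4, L[4]='t', prepend. Next row=LF[4]=16
  step 17: row=16, L[16]='a', prepend. Next row=LF[16]=2
  step 18: row=2, L[2]='b', prepend. Next row=LF[2]=3
  step 19: row=3, L[3]='m', prepend. Next row=LF[3]=9
  step 20: row=9, L[9]='o', prepend. Next row=LF[9]=12
  step 21: row=12, L[12]='w', prepend. Next row=LF[12]=19
Reversed output: wombatcounterexample$

Answer: wombatcounterexample$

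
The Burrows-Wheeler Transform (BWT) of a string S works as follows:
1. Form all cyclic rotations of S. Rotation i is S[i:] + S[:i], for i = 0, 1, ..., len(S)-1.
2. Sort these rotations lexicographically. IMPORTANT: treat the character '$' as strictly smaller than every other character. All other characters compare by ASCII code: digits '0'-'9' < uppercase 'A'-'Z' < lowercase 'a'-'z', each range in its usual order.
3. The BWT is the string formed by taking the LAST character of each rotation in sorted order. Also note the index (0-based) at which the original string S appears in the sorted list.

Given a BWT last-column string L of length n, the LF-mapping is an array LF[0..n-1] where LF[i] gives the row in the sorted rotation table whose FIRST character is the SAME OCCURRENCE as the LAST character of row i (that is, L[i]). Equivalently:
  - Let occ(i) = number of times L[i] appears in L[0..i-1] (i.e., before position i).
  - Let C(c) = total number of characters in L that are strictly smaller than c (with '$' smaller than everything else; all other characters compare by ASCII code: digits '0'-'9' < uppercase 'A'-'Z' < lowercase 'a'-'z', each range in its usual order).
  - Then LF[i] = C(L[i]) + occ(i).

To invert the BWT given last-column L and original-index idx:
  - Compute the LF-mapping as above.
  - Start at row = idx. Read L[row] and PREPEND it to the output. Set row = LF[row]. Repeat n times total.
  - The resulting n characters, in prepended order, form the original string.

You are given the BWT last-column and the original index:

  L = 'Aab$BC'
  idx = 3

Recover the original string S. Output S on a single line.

LF mapping: 1 4 5 0 2 3
Walk LF starting at row 3, prepending L[row]:
  step 1: row=3, L[3]='$', prepend. Next row=LF[3]=0
  step 2: row=0, L[0]='A', prepend. Next row=LF[0]=1
  step 3: row=1, L[1]='a', prepend. Next row=LF[1]=4
  step 4: row=4, L[4]='B', prepend. Next row=LF[4]=2
  step 5: row=2, L[2]='b', prepend. Next row=LF[2]=5
  step 6: row=5, L[5]='C', prepend. Next row=LF[5]=3
Reversed output: CbBaA$

Answer: CbBaA$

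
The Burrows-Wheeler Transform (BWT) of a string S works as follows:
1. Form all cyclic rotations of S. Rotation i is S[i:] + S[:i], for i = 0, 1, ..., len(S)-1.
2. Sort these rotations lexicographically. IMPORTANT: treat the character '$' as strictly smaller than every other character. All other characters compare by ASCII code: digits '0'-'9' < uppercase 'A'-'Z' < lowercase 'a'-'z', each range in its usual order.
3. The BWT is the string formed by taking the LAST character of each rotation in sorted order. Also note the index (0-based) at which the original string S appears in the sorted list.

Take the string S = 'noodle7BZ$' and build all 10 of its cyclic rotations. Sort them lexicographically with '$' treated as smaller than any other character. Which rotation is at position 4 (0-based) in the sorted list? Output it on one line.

All 10 rotations (rotation i = S[i:]+S[:i]):
  rot[0] = noodle7BZ$
  rot[1] = oodle7BZ$n
  rot[2] = odle7BZ$no
  rot[3] = dle7BZ$noo
  rot[4] = le7BZ$nood
  rot[5] = e7BZ$noodl
  rot[6] = 7BZ$noodle
  rot[7] = BZ$noodle7
  rot[8] = Z$noodle7B
  rot[9] = $noodle7BZ
Sorted (with $ < everything):
  sorted[0] = $noodle7BZ
  sorted[1] = 7BZ$noodle
  sorted[2] = BZ$noodle7
  sorted[3] = Z$noodle7B
  sorted[4] = dle7BZ$noo
  sorted[5] = e7BZ$noodl
  sorted[6] = le7BZ$nood
  sorted[7] = noodle7BZ$
  sorted[8] = odle7BZ$no
  sorted[9] = oodle7BZ$n
sorted[4] = dle7BZ$noo

Answer: dle7BZ$noo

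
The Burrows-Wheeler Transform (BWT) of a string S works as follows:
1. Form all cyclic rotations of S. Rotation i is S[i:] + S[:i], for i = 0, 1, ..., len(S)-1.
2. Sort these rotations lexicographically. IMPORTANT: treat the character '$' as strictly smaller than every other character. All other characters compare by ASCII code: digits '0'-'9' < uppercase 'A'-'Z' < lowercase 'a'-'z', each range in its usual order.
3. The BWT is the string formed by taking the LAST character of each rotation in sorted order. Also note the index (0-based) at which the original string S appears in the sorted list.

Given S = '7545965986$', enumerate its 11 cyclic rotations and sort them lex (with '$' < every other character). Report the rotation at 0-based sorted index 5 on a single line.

All 11 rotations (rotation i = S[i:]+S[:i]):
  rot[0] = 7545965986$
  rot[1] = 545965986$7
  rot[2] = 45965986$75
  rot[3] = 5965986$754
  rot[4] = 965986$7545
  rot[5] = 65986$75459
  rot[6] = 5986$754596
  rot[7] = 986$7545965
  rot[8] = 86$75459659
  rot[9] = 6$754596598
  rot[10] = $7545965986
Sorted (with $ < everything):
  sorted[0] = $7545965986
  sorted[1] = 45965986$75
  sorted[2] = 545965986$7
  sorted[3] = 5965986$754
  sorted[4] = 5986$754596
  sorted[5] = 6$754596598
  sorted[6] = 65986$75459
  sorted[7] = 7545965986$
  sorted[8] = 86$75459659
  sorted[9] = 965986$7545
  sorted[10] = 986$7545965
sorted[5] = 6$754596598

Answer: 6$754596598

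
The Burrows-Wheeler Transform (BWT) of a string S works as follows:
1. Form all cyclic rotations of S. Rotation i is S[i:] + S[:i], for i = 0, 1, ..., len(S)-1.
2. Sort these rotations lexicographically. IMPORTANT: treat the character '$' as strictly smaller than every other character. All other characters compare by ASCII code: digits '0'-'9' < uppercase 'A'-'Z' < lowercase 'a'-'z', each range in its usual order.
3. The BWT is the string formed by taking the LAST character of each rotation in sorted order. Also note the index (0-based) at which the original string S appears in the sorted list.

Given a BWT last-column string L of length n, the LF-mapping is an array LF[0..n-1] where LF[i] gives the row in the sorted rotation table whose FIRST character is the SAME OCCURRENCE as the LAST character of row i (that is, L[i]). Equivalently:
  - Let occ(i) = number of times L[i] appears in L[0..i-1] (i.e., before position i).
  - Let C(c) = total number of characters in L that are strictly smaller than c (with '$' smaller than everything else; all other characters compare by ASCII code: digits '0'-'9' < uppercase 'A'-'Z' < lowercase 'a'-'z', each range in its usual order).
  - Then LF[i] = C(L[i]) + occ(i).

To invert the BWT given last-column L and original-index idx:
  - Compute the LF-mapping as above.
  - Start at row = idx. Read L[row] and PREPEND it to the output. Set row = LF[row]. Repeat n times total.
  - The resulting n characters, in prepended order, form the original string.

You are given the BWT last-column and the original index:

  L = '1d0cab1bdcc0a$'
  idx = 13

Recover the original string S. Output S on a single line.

Answer: dbba1ad00ccc1$

Derivation:
LF mapping: 3 12 1 9 5 7 4 8 13 10 11 2 6 0
Walk LF starting at row 13, prepending L[row]:
  step 1: row=13, L[13]='$', prepend. Next row=LF[13]=0
  step 2: row=0, L[0]='1', prepend. Next row=LF[0]=3
  step 3: row=3, L[3]='c', prepend. Next row=LF[3]=9
  step 4: row=9, L[9]='c', prepend. Next row=LF[9]=10
  step 5: row=10, L[10]='c', prepend. Next row=LF[10]=11
  step 6: row=11, L[11]='0', prepend. Next row=LF[11]=2
  step 7: row=2, L[2]='0', prepend. Next row=LF[2]=1
  step 8: row=1, L[1]='d', prepend. Next row=LF[1]=12
  step 9: row=12, L[12]='a', prepend. Next row=LF[12]=6
  step 10: row=6, L[6]='1', prepend. Next row=LF[6]=4
  step 11: row=4, L[4]='a', prepend. Next row=LF[4]=5
  step 12: row=5, L[5]='b', prepend. Next row=LF[5]=7
  step 13: row=7, L[7]='b', prepend. Next row=LF[7]=8
  step 14: row=8, L[8]='d', prepend. Next row=LF[8]=13
Reversed output: dbba1ad00ccc1$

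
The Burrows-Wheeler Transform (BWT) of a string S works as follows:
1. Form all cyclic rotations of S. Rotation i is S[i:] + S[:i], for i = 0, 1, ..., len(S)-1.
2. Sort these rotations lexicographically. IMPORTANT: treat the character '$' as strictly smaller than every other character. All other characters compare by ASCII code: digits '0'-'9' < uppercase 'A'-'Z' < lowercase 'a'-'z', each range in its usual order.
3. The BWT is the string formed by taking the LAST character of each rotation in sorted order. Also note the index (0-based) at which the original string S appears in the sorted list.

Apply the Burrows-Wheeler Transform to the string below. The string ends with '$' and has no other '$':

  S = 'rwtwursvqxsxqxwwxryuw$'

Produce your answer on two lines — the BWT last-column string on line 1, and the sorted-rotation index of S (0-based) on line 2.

All 22 rotations (rotation i = S[i:]+S[:i]):
  rot[0] = rwtwursvqxsxqxwwxryuw$
  rot[1] = wtwursvqxsxqxwwxryuw$r
  rot[2] = twursvqxsxqxwwxryuw$rw
  rot[3] = wursvqxsxqxwwxryuw$rwt
  rot[4] = ursvqxsxqxwwxryuw$rwtw
  rot[5] = rsvqxsxqxwwxryuw$rwtwu
  rot[6] = svqxsxqxwwxryuw$rwtwur
  rot[7] = vqxsxqxwwxryuw$rwtwurs
  rot[8] = qxsxqxwwxryuw$rwtwursv
  rot[9] = xsxqxwwxryuw$rwtwursvq
  rot[10] = sxqxwwxryuw$rwtwursvqx
  rot[11] = xqxwwxryuw$rwtwursvqxs
  rot[12] = qxwwxryuw$rwtwursvqxsx
  rot[13] = xwwxryuw$rwtwursvqxsxq
  rot[14] = wwxryuw$rwtwursvqxsxqx
  rot[15] = wxryuw$rwtwursvqxsxqxw
  rot[16] = xryuw$rwtwursvqxsxqxww
  rot[17] = ryuw$rwtwursvqxsxqxwwx
  rot[18] = yuw$rwtwursvqxsxqxwwxr
  rot[19] = uw$rwtwursvqxsxqxwwxry
  rot[20] = w$rwtwursvqxsxqxwwxryu
  rot[21] = $rwtwursvqxsxqxwwxryuw
Sorted (with $ < everything):
  sorted[0] = $rwtwursvqxsxqxwwxryuw  (last char: 'w')
  sorted[1] = qxsxqxwwxryuw$rwtwursv  (last char: 'v')
  sorted[2] = qxwwxryuw$rwtwursvqxsx  (last char: 'x')
  sorted[3] = rsvqxsxqxwwxryuw$rwtwu  (last char: 'u')
  sorted[4] = rwtwursvqxsxqxwwxryuw$  (last char: '$')
  sorted[5] = ryuw$rwtwursvqxsxqxwwx  (last char: 'x')
  sorted[6] = svqxsxqxwwxryuw$rwtwur  (last char: 'r')
  sorted[7] = sxqxwwxryuw$rwtwursvqx  (last char: 'x')
  sorted[8] = twursvqxsxqxwwxryuw$rw  (last char: 'w')
  sorted[9] = ursvqxsxqxwwxryuw$rwtw  (last char: 'w')
  sorted[10] = uw$rwtwursvqxsxqxwwxry  (last char: 'y')
  sorted[11] = vqxsxqxwwxryuw$rwtwurs  (last char: 's')
  sorted[12] = w$rwtwursvqxsxqxwwxryu  (last char: 'u')
  sorted[13] = wtwursvqxsxqxwwxryuw$r  (last char: 'r')
  sorted[14] = wursvqxsxqxwwxryuw$rwt  (last char: 't')
  sorted[15] = wwxryuw$rwtwursvqxsxqx  (last char: 'x')
  sorted[16] = wxryuw$rwtwursvqxsxqxw  (last char: 'w')
  sorted[17] = xqxwwxryuw$rwtwursvqxs  (last char: 's')
  sorted[18] = xryuw$rwtwursvqxsxqxww  (last char: 'w')
  sorted[19] = xsxqxwwxryuw$rwtwursvq  (last char: 'q')
  sorted[20] = xwwxryuw$rwtwursvqxsxq  (last char: 'q')
  sorted[21] = yuw$rwtwursvqxsxqxwwxr  (last char: 'r')
Last column: wvxu$xrxwwysurtxwswqqr
Original string S is at sorted index 4

Answer: wvxu$xrxwwysurtxwswqqr
4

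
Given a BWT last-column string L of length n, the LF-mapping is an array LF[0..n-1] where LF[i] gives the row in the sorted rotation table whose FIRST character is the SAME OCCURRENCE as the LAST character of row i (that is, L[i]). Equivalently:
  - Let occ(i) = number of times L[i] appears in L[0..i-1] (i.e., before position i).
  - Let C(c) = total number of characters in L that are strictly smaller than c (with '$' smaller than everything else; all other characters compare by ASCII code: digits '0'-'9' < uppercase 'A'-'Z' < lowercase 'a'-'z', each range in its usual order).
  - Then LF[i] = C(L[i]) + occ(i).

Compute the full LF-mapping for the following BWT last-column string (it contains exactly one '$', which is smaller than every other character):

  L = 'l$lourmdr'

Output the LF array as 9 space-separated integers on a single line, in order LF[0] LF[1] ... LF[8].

Char counts: '$':1, 'd':1, 'l':2, 'm':1, 'o':1, 'r':2, 'u':1
C (first-col start): C('$')=0, C('d')=1, C('l')=2, C('m')=4, C('o')=5, C('r')=6, C('u')=8
L[0]='l': occ=0, LF[0]=C('l')+0=2+0=2
L[1]='$': occ=0, LF[1]=C('$')+0=0+0=0
L[2]='l': occ=1, LF[2]=C('l')+1=2+1=3
L[3]='o': occ=0, LF[3]=C('o')+0=5+0=5
L[4]='u': occ=0, LF[4]=C('u')+0=8+0=8
L[5]='r': occ=0, LF[5]=C('r')+0=6+0=6
L[6]='m': occ=0, LF[6]=C('m')+0=4+0=4
L[7]='d': occ=0, LF[7]=C('d')+0=1+0=1
L[8]='r': occ=1, LF[8]=C('r')+1=6+1=7

Answer: 2 0 3 5 8 6 4 1 7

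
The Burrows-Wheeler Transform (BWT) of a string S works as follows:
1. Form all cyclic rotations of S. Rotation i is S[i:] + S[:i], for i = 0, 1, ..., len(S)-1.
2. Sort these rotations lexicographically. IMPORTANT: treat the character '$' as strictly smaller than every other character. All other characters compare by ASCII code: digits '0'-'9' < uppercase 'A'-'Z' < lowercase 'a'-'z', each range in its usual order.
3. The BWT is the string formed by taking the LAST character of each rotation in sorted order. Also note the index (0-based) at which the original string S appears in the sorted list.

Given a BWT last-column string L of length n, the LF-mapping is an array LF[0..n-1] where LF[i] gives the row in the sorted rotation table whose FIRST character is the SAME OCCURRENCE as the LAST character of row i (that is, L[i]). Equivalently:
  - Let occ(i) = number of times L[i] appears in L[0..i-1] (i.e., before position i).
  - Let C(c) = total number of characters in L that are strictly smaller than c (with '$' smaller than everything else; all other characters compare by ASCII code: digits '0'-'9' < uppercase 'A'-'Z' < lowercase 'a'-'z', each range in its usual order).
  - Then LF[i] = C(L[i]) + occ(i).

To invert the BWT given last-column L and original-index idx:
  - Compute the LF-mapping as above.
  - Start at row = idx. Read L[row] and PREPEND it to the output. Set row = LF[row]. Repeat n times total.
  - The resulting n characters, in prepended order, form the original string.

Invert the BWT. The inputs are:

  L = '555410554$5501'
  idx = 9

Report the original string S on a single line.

LF mapping: 7 8 9 5 3 1 10 11 6 0 12 13 2 4
Walk LF starting at row 9, prepending L[row]:
  step 1: row=9, L[9]='$', prepend. Next row=LF[9]=0
  step 2: row=0, L[0]='5', prepend. Next row=LF[0]=7
  step 3: row=7, L[7]='5', prepend. Next row=LF[7]=11
  step 4: row=11, L[11]='5', prepend. Next row=LF[11]=13
  step 5: row=13, L[13]='1', prepend. Next row=LF[13]=4
  step 6: row=4, L[4]='1', prepend. Next row=LF[4]=3
  step 7: row=3, L[3]='4', prepend. Next row=LF[3]=5
  step 8: row=5, L[5]='0', prepend. Next row=LF[5]=1
  step 9: row=1, L[1]='5', prepend. Next row=LF[1]=8
  step 10: row=8, L[8]='4', prepend. Next row=LF[8]=6
  step 11: row=6, L[6]='5', prepend. Next row=LF[6]=10
  step 12: row=10, L[10]='5', prepend. Next row=LF[10]=12
  step 13: row=12, L[12]='0', prepend. Next row=LF[12]=2
  step 14: row=2, L[2]='5', prepend. Next row=LF[2]=9
Reversed output: 5055450411555$

Answer: 5055450411555$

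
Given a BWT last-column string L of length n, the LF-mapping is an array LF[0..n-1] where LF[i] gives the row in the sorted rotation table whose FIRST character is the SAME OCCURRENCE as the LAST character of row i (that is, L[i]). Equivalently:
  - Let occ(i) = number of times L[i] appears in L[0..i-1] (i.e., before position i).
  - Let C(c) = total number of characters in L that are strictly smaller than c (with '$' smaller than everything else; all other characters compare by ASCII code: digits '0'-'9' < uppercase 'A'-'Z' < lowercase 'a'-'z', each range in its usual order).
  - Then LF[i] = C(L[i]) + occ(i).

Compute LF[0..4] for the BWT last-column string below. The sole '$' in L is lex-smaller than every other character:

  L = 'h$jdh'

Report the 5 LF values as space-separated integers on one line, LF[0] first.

Answer: 2 0 4 1 3

Derivation:
Char counts: '$':1, 'd':1, 'h':2, 'j':1
C (first-col start): C('$')=0, C('d')=1, C('h')=2, C('j')=4
L[0]='h': occ=0, LF[0]=C('h')+0=2+0=2
L[1]='$': occ=0, LF[1]=C('$')+0=0+0=0
L[2]='j': occ=0, LF[2]=C('j')+0=4+0=4
L[3]='d': occ=0, LF[3]=C('d')+0=1+0=1
L[4]='h': occ=1, LF[4]=C('h')+1=2+1=3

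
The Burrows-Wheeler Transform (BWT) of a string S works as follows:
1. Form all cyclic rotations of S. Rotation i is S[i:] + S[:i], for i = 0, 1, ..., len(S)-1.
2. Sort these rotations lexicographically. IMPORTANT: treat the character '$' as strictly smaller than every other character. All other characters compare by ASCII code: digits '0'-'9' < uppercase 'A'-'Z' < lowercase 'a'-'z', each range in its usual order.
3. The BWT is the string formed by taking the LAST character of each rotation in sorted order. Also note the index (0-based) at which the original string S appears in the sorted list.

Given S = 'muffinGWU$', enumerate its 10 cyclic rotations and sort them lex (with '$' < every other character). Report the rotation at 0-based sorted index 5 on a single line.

All 10 rotations (rotation i = S[i:]+S[:i]):
  rot[0] = muffinGWU$
  rot[1] = uffinGWU$m
  rot[2] = ffinGWU$mu
  rot[3] = finGWU$muf
  rot[4] = inGWU$muff
  rot[5] = nGWU$muffi
  rot[6] = GWU$muffin
  rot[7] = WU$muffinG
  rot[8] = U$muffinGW
  rot[9] = $muffinGWU
Sorted (with $ < everything):
  sorted[0] = $muffinGWU
  sorted[1] = GWU$muffin
  sorted[2] = U$muffinGW
  sorted[3] = WU$muffinG
  sorted[4] = ffinGWU$mu
  sorted[5] = finGWU$muf
  sorted[6] = inGWU$muff
  sorted[7] = muffinGWU$
  sorted[8] = nGWU$muffi
  sorted[9] = uffinGWU$m
sorted[5] = finGWU$muf

Answer: finGWU$muf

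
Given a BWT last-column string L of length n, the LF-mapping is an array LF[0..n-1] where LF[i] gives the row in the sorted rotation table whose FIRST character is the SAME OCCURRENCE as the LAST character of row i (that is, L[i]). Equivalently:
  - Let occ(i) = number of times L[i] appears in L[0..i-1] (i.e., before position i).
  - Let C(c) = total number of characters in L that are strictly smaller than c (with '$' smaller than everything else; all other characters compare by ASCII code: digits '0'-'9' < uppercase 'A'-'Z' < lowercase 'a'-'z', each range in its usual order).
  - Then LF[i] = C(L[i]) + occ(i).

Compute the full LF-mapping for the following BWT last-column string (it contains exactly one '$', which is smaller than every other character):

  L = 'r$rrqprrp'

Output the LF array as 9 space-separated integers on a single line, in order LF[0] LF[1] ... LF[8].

Char counts: '$':1, 'p':2, 'q':1, 'r':5
C (first-col start): C('$')=0, C('p')=1, C('q')=3, C('r')=4
L[0]='r': occ=0, LF[0]=C('r')+0=4+0=4
L[1]='$': occ=0, LF[1]=C('$')+0=0+0=0
L[2]='r': occ=1, LF[2]=C('r')+1=4+1=5
L[3]='r': occ=2, LF[3]=C('r')+2=4+2=6
L[4]='q': occ=0, LF[4]=C('q')+0=3+0=3
L[5]='p': occ=0, LF[5]=C('p')+0=1+0=1
L[6]='r': occ=3, LF[6]=C('r')+3=4+3=7
L[7]='r': occ=4, LF[7]=C('r')+4=4+4=8
L[8]='p': occ=1, LF[8]=C('p')+1=1+1=2

Answer: 4 0 5 6 3 1 7 8 2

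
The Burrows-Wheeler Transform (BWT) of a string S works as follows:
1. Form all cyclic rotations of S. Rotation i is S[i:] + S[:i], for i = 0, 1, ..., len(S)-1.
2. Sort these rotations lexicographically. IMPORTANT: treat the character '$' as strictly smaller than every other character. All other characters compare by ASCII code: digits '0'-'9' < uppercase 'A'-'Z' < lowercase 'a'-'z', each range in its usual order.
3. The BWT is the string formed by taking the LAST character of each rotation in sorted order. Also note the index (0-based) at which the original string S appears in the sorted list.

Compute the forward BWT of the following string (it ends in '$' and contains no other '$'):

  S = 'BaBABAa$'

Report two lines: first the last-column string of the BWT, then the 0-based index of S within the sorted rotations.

All 8 rotations (rotation i = S[i:]+S[:i]):
  rot[0] = BaBABAa$
  rot[1] = aBABAa$B
  rot[2] = BABAa$Ba
  rot[3] = ABAa$BaB
  rot[4] = BAa$BaBA
  rot[5] = Aa$BaBAB
  rot[6] = a$BaBABA
  rot[7] = $BaBABAa
Sorted (with $ < everything):
  sorted[0] = $BaBABAa  (last char: 'a')
  sorted[1] = ABAa$BaB  (last char: 'B')
  sorted[2] = Aa$BaBAB  (last char: 'B')
  sorted[3] = BABAa$Ba  (last char: 'a')
  sorted[4] = BAa$BaBA  (last char: 'A')
  sorted[5] = BaBABAa$  (last char: '$')
  sorted[6] = a$BaBABA  (last char: 'A')
  sorted[7] = aBABAa$B  (last char: 'B')
Last column: aBBaA$AB
Original string S is at sorted index 5

Answer: aBBaA$AB
5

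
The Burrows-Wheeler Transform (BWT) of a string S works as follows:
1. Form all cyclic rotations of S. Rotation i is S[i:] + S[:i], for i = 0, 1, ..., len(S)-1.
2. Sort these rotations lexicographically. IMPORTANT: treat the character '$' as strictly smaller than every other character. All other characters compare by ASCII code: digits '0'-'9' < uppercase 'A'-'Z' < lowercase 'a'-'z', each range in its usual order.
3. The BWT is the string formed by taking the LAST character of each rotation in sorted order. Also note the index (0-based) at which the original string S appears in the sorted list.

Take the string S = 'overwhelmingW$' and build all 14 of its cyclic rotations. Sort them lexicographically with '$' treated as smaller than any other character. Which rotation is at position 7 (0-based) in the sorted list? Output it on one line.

All 14 rotations (rotation i = S[i:]+S[:i]):
  rot[0] = overwhelmingW$
  rot[1] = verwhelmingW$o
  rot[2] = erwhelmingW$ov
  rot[3] = rwhelmingW$ove
  rot[4] = whelmingW$over
  rot[5] = helmingW$overw
  rot[6] = elmingW$overwh
  rot[7] = lmingW$overwhe
  rot[8] = mingW$overwhel
  rot[9] = ingW$overwhelm
  rot[10] = ngW$overwhelmi
  rot[11] = gW$overwhelmin
  rot[12] = W$overwhelming
  rot[13] = $overwhelmingW
Sorted (with $ < everything):
  sorted[0] = $overwhelmingW
  sorted[1] = W$overwhelming
  sorted[2] = elmingW$overwh
  sorted[3] = erwhelmingW$ov
  sorted[4] = gW$overwhelmin
  sorted[5] = helmingW$overw
  sorted[6] = ingW$overwhelm
  sorted[7] = lmingW$overwhe
  sorted[8] = mingW$overwhel
  sorted[9] = ngW$overwhelmi
  sorted[10] = overwhelmingW$
  sorted[11] = rwhelmingW$ove
  sorted[12] = verwhelmingW$o
  sorted[13] = whelmingW$over
sorted[7] = lmingW$overwhe

Answer: lmingW$overwhe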